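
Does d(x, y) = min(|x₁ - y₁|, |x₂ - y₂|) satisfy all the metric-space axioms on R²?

No. d fails identity of indiscernibles: take x = (-4, 0) and y = (-4, 1). Then d(x,y) = min(|-4 - (-4)|, |0 - 1|) = min(0, 1) = 0, yet x ≠ y.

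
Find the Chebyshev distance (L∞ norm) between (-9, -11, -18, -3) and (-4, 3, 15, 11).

max(|x_i - y_i|) = max(|-9 - (-4)|, |-11 - 3|, |-18 - 15|, |-3 - 11|) = max(5, 14, 33, 14) = 33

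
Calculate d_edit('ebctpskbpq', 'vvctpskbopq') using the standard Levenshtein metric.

Let D[i][j] be the edit distance between the first i characters of 'ebctpskbpq' and the first j characters of 'vvctpskbopq', with D[i][0] = i, D[0][j] = j, and D[i][j] = D[i-1][j-1] if the characters match, else 1 + min(D[i-1][j], D[i][j-1], D[i-1][j-1]). Filling the table (rows: prefixes of 'ebctpskbpq', columns: prefixes of 'vvctpskbopq'):
     ε  v  v  c  t  p  s  k  b  o  p  q
  ε  0  1  2  3  4  5  6  7  8  9 10 11
  e  1  1  2  3  4  5  6  7  8  9 10 11
  b  2  2  2  3  4  5  6  7  7  8  9 10
  c  3  3  3  2  3  4  5  6  7  8  9 10
  t  4  4  4  3  2  3  4  5  6  7  8  9
  p  5  5  5  4  3  2  3  4  5  6  7  8
  s  6  6  6  5  4  3  2  3  4  5  6  7
  k  7  7  7  6  5  4  3  2  3  4  5  6
  b  8  8  8  7  6  5  4  3  2  3  4  5
  p  9  9  9  8  7  6  5  4  3  3  3  4
  q 10 10 10  9  8  7  6  5  4  4  4  3
The bottom-right entry gives D[10][11] = 3, so no sequence of fewer than 3 edits works. Backtracking through the table gives one optimal edit sequence (3 edits):
  ebctpskbpq → vbctpskbpq (sub e→v @1)
  vbctpskbpq → vvctpskbpq (sub b→v @2)
  vvctpskbpq → vvctpskbopq (ins o @9)
Edit distance = 3.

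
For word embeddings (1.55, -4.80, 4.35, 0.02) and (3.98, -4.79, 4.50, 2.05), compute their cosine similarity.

With u = (1.55, -4.80, 4.35, 0.02), v = (3.98, -4.79, 4.50, 2.05):
u·v = 1.55·3.98 + (-4.8)·(-4.79) + 4.35·4.5 + 0.02·2.05 = 6.169 + 22.992 + 19.575 + 0.041 = 48.777.
|u| = √(1.55² + (-4.8)² + 4.35² + 0.02²) = √(2.4025 + 23.04 + 18.9225 + 0.0004) = √44.3654, |v| = √(3.98² + (-4.79)² + 4.5² + 2.05²) = √(15.8404 + 22.9441 + 20.25 + 4.2025) = √63.237.
cos θ = (u·v)/(|u||v|) = 48.777/(√44.3654·√63.237) ≈ 0.9209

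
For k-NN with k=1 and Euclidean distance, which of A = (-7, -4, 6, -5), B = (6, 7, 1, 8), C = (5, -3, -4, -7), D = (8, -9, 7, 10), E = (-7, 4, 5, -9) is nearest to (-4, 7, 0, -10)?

Distances: d(A) ≈ 13.8203, d(B) ≈ 20.6155, d(C) ≈ 14.3527, d(D) ≈ 29.1376, d(E) ≈ 6.6332. Nearest: E = (-7, 4, 5, -9) with distance 6.6332.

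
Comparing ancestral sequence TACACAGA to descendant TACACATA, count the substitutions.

Differing positions: 7. Hamming distance = 1.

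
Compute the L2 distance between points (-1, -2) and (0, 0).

(Σ|x_i - y_i|^2)^(1/2) = (|-1 - 0|^2 + |-2 - 0|^2)^(1/2)
= (1^2 + 2^2)^(1/2) = (1 + 4)^(1/2) = (5)^(1/2) ≈ 2.2361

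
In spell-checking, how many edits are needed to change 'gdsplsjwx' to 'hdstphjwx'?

Let D[i][j] be the edit distance between the first i characters of 'gdsplsjwx' and the first j characters of 'hdstphjwx', with D[i][0] = i, D[0][j] = j, and D[i][j] = D[i-1][j-1] if the characters match, else 1 + min(D[i-1][j], D[i][j-1], D[i-1][j-1]). Filling the table (rows: prefixes of 'gdsplsjwx', columns: prefixes of 'hdstphjwx'):
     ε  h  d  s  t  p  h  j  w  x
  ε  0  1  2  3  4  5  6  7  8  9
  g  1  1  2  3  4  5  6  7  8  9
  d  2  2  1  2  3  4  5  6  7  8
  s  3  3  2  1  2  3  4  5  6  7
  p  4  4  3  2  2  2  3  4  5  6
  l  5  5  4  3  3  3  3  4  5  6
  s  6  6  5  4  4  4  4  4  5  6
  j  7  7  6  5  5  5  5  4  5  6
  w  8  8  7  6  6  6  6  5  4  5
  x  9  9  8  7  7  7  7  6  5  4
The bottom-right entry gives D[9][9] = 4, so no sequence of fewer than 4 edits works. Backtracking through the table gives one optimal edit sequence (4 edits):
  gdsplsjwx → hdsplsjwx (sub g→h @1)
  hdsplsjwx → hdstlsjwx (sub p→t @4)
  hdstlsjwx → hdstpsjwx (sub l→p @5)
  hdstpsjwx → hdstphjwx (sub s→h @6)
Edit distance = 4.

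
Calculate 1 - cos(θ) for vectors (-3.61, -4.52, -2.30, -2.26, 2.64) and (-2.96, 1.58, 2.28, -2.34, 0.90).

With u = (-3.61, -4.52, -2.30, -2.26, 2.64), v = (-2.96, 1.58, 2.28, -2.34, 0.90):
u·v = (-3.61)·(-2.96) + (-4.52)·1.58 + (-2.3)·2.28 + (-2.26)·(-2.34) + 2.64·0.9 = 10.6856 + (-7.1416) + (-5.244) + 5.2884 + 2.376 = 5.9644.
|u| = √((-3.61)² + (-4.52)² + (-2.3)² + (-2.26)² + 2.64²) = √(13.0321 + 20.4304 + 5.29 + 5.1076 + 6.9696) = √50.8297, |v| = √((-2.96)² + 1.58² + 2.28² + (-2.34)² + 0.9²) = √(8.7616 + 2.4964 + 5.1984 + 5.4756 + 0.81) = √22.742.
cos θ = (u·v)/(|u||v|) = 5.9644/(√50.8297·√22.742) ≈ 0.1754
Cosine distance = 1 - cos θ ≈ 1 - 0.1754 = 0.8246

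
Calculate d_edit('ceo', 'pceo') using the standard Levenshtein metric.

Let D[i][j] be the edit distance between the first i characters of 'ceo' and the first j characters of 'pceo', with D[i][0] = i, D[0][j] = j, and D[i][j] = D[i-1][j-1] if the characters match, else 1 + min(D[i-1][j], D[i][j-1], D[i-1][j-1]). Filling the table (rows: prefixes of 'ceo', columns: prefixes of 'pceo'):
     ε  p  c  e  o
  ε  0  1  2  3  4
  c  1  1  1  2  3
  e  2  2  2  1  2
  o  3  3  3  2  1
The bottom-right entry gives D[3][4] = 1, so no sequence of fewer than 1 edit works. Backtracking through the table gives one optimal edit sequence (1 edit):
  ceo → pceo (ins p @1)
Edit distance = 1.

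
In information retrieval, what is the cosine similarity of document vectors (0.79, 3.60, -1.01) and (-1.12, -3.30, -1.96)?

With u = (0.79, 3.60, -1.01), v = (-1.12, -3.30, -1.96):
u·v = 0.79·(-1.12) + 3.6·(-3.3) + (-1.01)·(-1.96) = (-0.8848) + (-11.88) + 1.9796 = -10.7852.
|u| = √(0.79² + 3.6² + (-1.01)²) = √(0.6241 + 12.96 + 1.0201) = √14.6042, |v| = √((-1.12)² + (-3.3)² + (-1.96)²) = √(1.2544 + 10.89 + 3.8416) = √15.986.
cos θ = (u·v)/(|u||v|) = -10.7852/(√14.6042·√15.986) ≈ -0.7059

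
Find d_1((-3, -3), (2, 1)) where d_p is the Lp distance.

Σ|x_i - y_i| = |-3 - 2| + |-3 - 1| = 5 + 4 = 9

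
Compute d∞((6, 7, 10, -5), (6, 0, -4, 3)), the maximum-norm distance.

max(|x_i - y_i|) = max(|6 - 6|, |7 - 0|, |10 - (-4)|, |-5 - 3|) = max(0, 7, 14, 8) = 14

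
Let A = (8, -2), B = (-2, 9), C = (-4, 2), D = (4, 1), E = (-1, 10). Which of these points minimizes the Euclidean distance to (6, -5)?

Distances: d(A) ≈ 3.6056, d(B) ≈ 16.1245, d(C) ≈ 12.2066, d(D) ≈ 6.3246, d(E) ≈ 16.5529. Nearest: A = (8, -2) with distance 3.6056.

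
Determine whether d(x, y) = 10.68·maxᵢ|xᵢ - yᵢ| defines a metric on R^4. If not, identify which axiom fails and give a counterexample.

Yes. The L∞ (Chebyshev) norm induces a metric on R^4, and multiplying a metric by a positive constant 10.68 > 0 preserves all four axioms: non-negativity (10.68·||x-y|| ≥ 0), identity (10.68·||x-y|| = 0 ⟺ ||x-y|| = 0 ⟺ x = y), symmetry (||x-y|| = ||y-x||), and the triangle inequality (10.68·||x-z|| ≤ 10.68·||x-y|| + 10.68·||y-z||). So d is a metric.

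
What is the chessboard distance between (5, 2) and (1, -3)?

max(|x_i - y_i|) = max(|5 - 1|, |2 - (-3)|) = max(4, 5) = 5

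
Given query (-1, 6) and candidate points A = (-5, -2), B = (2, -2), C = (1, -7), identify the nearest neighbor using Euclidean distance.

Distances: d(A) ≈ 8.9443, d(B) ≈ 8.544, d(C) ≈ 13.1529. Nearest: B = (2, -2) with distance 8.544.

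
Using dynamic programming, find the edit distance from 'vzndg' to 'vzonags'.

Let D[i][j] be the edit distance between the first i characters of 'vzndg' and the first j characters of 'vzonags', with D[i][0] = i, D[0][j] = j, and D[i][j] = D[i-1][j-1] if the characters match, else 1 + min(D[i-1][j], D[i][j-1], D[i-1][j-1]). Filling the table (rows: prefixes of 'vzndg', columns: prefixes of 'vzonags'):
     ε  v  z  o  n  a  g  s
  ε  0  1  2  3  4  5  6  7
  v  1  0  1  2  3  4  5  6
  z  2  1  0  1  2  3  4  5
  n  3  2  1  1  1  2  3  4
  d  4  3  2  2  2  2  3  4
  g  5  4  3  3  3  3  2  3
The bottom-right entry gives D[5][7] = 3, so no sequence of fewer than 3 edits works. Backtracking through the table gives one optimal edit sequence (3 edits):
  vzndg → vzondg (ins o @3)
  vzondg → vzonag (sub d→a @5)
  vzonag → vzonags (ins s @7)
Edit distance = 3.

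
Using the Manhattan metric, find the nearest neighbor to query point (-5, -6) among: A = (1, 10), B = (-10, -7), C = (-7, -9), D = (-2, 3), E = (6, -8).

Distances: d(A) = 22, d(B) = 6, d(C) = 5, d(D) = 12, d(E) = 13. Nearest: C = (-7, -9) with distance 5.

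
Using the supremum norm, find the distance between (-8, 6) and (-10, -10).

max(|x_i - y_i|) = max(|-8 - (-10)|, |6 - (-10)|) = max(2, 16) = 16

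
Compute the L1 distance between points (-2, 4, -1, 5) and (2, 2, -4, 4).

Σ|x_i - y_i| = |-2 - 2| + |4 - 2| + |-1 - (-4)| + |5 - 4| = 4 + 2 + 3 + 1 = 10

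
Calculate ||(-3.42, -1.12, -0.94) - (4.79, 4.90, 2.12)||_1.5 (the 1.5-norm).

(Σ|x_i - y_i|^1.5)^(1/1.5) = (|-3.42 - 4.79|^1.5 + |-1.12 - 4.9|^1.5 + |-0.94 - 2.12|^1.5)^(1/1.5)
= (8.21^1.5 + 6.02^1.5 + 3.06^1.5)^(1/1.5) ≈ (23.5242 + 14.7705 + 5.3528)^(1/1.5) = (43.6475)^(1/1.5) ≈ 12.3967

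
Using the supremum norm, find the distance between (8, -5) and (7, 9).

max(|x_i - y_i|) = max(|8 - 7|, |-5 - 9|) = max(1, 14) = 14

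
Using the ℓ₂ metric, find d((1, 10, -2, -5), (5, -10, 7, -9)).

√(Σ(x_i - y_i)²) = √((1 - 5)² + (10 - (-10))² + (-2 - 7)² + (-5 - (-9))²)
= √((-4)² + 20² + (-9)² + 4²) = √(16 + 400 + 81 + 16) = √513 ≈ 22.6495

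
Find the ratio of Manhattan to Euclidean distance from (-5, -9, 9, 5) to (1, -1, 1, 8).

L1 = |-5 - 1| + |-9 - (-1)| + |9 - 1| + |5 - 8| = 6 + 8 + 8 + 3 = 25
L2 = √(6² + 8² + 8² + 3²) = √173 ≈ 13.1529
L1 ≥ L2 always (equality iff movement is along one axis); L1 > L2 here.
Ratio L1/L2 = 25/√173 ≈ 1.9007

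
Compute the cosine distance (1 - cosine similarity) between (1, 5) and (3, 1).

With u = (1, 5), v = (3, 1):
u·v = 1·3 + 5·1 = 3 + 5 = 8.
|u| = √(1² + 5²) = √26, |v| = √(3² + 1²) = √10, so |u||v| = √(26·10) = √260.
cos θ = (u·v)/(|u||v|) = 8/√260 ≈ 0.4961
Cosine distance = 1 - cos θ ≈ 1 - 0.4961 = 0.5039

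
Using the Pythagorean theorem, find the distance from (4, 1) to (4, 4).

√(Σ(x_i - y_i)²) = √((4 - 4)² + (1 - 4)²)
= √(0² + (-3)²) = √(0 + 9) = √9 = 3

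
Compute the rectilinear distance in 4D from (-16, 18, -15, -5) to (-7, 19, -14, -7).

Σ|x_i - y_i| = |-16 - (-7)| + |18 - 19| + |-15 - (-14)| + |-5 - (-7)| = 9 + 1 + 1 + 2 = 13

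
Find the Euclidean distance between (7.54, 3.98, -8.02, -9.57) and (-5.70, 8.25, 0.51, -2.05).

√(Σ(x_i - y_i)²) = √((7.54 - (-5.7))² + (3.98 - 8.25)² + (-8.02 - 0.51)² + (-9.57 - (-2.05))²)
= √(13.24² + (-4.27)² + (-8.53)² + (-7.52)²) = √(175.2976 + 18.2329 + 72.7609 + 56.5504) = √322.8418 ≈ 17.9678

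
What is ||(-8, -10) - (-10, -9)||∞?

max(|x_i - y_i|) = max(|-8 - (-10)|, |-10 - (-9)|) = max(2, 1) = 2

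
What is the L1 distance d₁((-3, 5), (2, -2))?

Σ|x_i - y_i| = |-3 - 2| + |5 - (-2)| = 5 + 7 = 12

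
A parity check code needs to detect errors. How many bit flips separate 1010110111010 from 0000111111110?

Differing positions: 1, 3, 7, 11. Hamming distance = 4.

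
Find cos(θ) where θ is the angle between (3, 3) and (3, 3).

With u = (3, 3), v = (3, 3):
u·v = 3·3 + 3·3 = 9 + 9 = 18.
|u| = √(3² + 3²) = √18, |v| = √(3² + 3²) = √18, so |u||v| = √(18·18) = √324 = 18.
cos θ = (u·v)/(|u||v|) = 18/18 = 1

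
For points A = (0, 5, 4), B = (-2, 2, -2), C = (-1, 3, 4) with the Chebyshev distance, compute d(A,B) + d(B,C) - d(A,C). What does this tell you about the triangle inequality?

d(A,B) = max(2, 3, 6) = 6, d(B,C) = max(1, 1, 6) = 6, d(A,C) = max(1, 2, 0) = 2.
d(A,B) + d(B,C) - d(A,C) = 6 + 6 - 2 = 12 - 2 = 10. This is ≥ 0, so the triangle inequality holds for these points.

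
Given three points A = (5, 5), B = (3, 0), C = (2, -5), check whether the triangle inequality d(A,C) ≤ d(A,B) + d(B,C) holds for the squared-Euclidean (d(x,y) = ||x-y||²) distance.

d(A,B) = 2² + 5² = 29, d(B,C) = 1² + 5² = 26, d(A,C) = 3² + 10² = 109.
d(A,C) = 109 > 29 + 26 = 55. Triangle inequality is VIOLATED. (Squared-Euclidean is not a metric — this is a counterexample.)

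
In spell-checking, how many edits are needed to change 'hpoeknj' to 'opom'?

Let D[i][j] be the edit distance between the first i characters of 'hpoeknj' and the first j characters of 'opom', with D[i][0] = i, D[0][j] = j, and D[i][j] = D[i-1][j-1] if the characters match, else 1 + min(D[i-1][j], D[i][j-1], D[i-1][j-1]). Filling the table (rows: prefixes of 'hpoeknj', columns: prefixes of 'opom'):
     ε  o  p  o  m
  ε  0  1  2  3  4
  h  1  1  2  3  4
  p  2  2  1  2  3
  o  3  2  2  1  2
  e  4  3  3  2  2
  k  5  4  4  3  3
  n  6  5  5  4  4
  j  7  6  6  5  5
The bottom-right entry gives D[7][4] = 5, so no sequence of fewer than 5 edits works. Backtracking through the table gives one optimal edit sequence (5 edits):
  hpoeknj → opoeknj (sub h→o @1)
  opoeknj → opoknj (del e @4)
  opoknj → oponj (del k @4)
  oponj → opoj (del n @4)
  opoj → opom (sub j→m @4)
Edit distance = 5.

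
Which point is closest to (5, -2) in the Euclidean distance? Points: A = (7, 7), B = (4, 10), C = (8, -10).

Distances: d(A) ≈ 9.2195, d(B) ≈ 12.0416, d(C) ≈ 8.544. Nearest: C = (8, -10) with distance 8.544.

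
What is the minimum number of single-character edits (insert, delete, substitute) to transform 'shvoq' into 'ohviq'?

Let D[i][j] be the edit distance between the first i characters of 'shvoq' and the first j characters of 'ohviq', with D[i][0] = i, D[0][j] = j, and D[i][j] = D[i-1][j-1] if the characters match, else 1 + min(D[i-1][j], D[i][j-1], D[i-1][j-1]). Filling the table (rows: prefixes of 'shvoq', columns: prefixes of 'ohviq'):
     ε  o  h  v  i  q
  ε  0  1  2  3  4  5
  s  1  1  2  3  4  5
  h  2  2  1  2  3  4
  v  3  3  2  1  2  3
  o  4  3  3  2  2  3
  q  5  4  4  3  3  2
The bottom-right entry gives D[5][5] = 2, so no sequence of fewer than 2 edits works. Backtracking through the table gives one optimal edit sequence (2 edits):
  shvoq → ohvoq (sub s→o @1)
  ohvoq → ohviq (sub o→i @4)
Edit distance = 2.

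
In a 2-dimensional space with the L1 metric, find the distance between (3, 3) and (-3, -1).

Σ|x_i - y_i| = |3 - (-3)| + |3 - (-1)| = 6 + 4 = 10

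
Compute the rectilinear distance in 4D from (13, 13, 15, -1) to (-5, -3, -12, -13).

Σ|x_i - y_i| = |13 - (-5)| + |13 - (-3)| + |15 - (-12)| + |-1 - (-13)| = 18 + 16 + 27 + 12 = 73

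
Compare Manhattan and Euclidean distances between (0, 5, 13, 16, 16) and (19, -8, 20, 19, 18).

L1 = |0 - 19| + |5 - (-8)| + |13 - 20| + |16 - 19| + |16 - 18| = 19 + 13 + 7 + 3 + 2 = 44
L2 = √(19² + 13² + 7² + 3² + 2²) = √592 ≈ 24.3311
L1 ≥ L2 always (equality iff movement is along one axis); L1 > L2 here.
Ratio L1/L2 = 44/√592 ≈ 1.8084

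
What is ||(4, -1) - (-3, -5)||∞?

max(|x_i - y_i|) = max(|4 - (-3)|, |-1 - (-5)|) = max(7, 4) = 7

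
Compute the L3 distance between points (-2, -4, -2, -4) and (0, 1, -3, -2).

(Σ|x_i - y_i|^3)^(1/3) = (|-2 - 0|^3 + |-4 - 1|^3 + |-2 - (-3)|^3 + |-4 - (-2)|^3)^(1/3)
= (2^3 + 5^3 + 1^3 + 2^3)^(1/3) = (8 + 125 + 1 + 8)^(1/3) = (142)^(1/3) ≈ 5.2171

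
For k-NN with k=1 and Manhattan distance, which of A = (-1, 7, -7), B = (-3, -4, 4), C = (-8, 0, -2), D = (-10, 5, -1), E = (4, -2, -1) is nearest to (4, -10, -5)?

Distances: d(A) = 24, d(B) = 22, d(C) = 25, d(D) = 33, d(E) = 12. Nearest: E = (4, -2, -1) with distance 12.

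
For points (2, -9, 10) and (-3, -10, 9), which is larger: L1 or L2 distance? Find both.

L1 = |2 - (-3)| + |-9 - (-10)| + |10 - 9| = 5 + 1 + 1 = 7
L2 = √(5² + 1² + 1²) = √27 ≈ 5.1962
L1 ≥ L2 always (equality iff movement is along one axis); L1 > L2 here.
Ratio L1/L2 = 7/√27 ≈ 1.3472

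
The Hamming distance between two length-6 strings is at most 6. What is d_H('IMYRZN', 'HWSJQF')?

Differing positions: 1, 2, 3, 4, 5, 6. Hamming distance = 6. The maximum possible Hamming distance for length-6 strings is 6, so d_H/6 = 6/6 = 1.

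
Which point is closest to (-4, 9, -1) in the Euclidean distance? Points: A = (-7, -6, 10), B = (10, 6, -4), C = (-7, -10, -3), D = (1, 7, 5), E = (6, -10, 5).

Distances: d(A) ≈ 18.8414, d(B) ≈ 14.6287, d(C) ≈ 19.3391, d(D) ≈ 8.0623, d(E) ≈ 22.2935. Nearest: D = (1, 7, 5) with distance 8.0623.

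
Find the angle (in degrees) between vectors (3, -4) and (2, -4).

With u = (3, -4), v = (2, -4):
u·v = 3·2 + (-4)·(-4) = 6 + 16 = 22.
|u| = √(3² + (-4)²) = √25, |v| = √(2² + (-4)²) = √20, so |u||v| = √(25·20) = √500.
cos θ = (u·v)/(|u||v|) = 22/√500 ≈ 0.98387
θ = arccos(0.98387) ≈ 10.3°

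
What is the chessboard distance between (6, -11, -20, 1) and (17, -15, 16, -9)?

max(|x_i - y_i|) = max(|6 - 17|, |-11 - (-15)|, |-20 - 16|, |1 - (-9)|) = max(11, 4, 36, 10) = 36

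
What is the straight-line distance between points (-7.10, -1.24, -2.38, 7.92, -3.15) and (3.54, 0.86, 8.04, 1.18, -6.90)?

√(Σ(x_i - y_i)²) = √((-7.1 - 3.54)² + (-1.24 - 0.86)² + (-2.38 - 8.04)² + (7.92 - 1.18)² + (-3.15 - (-6.9))²)
= √((-10.64)² + (-2.1)² + (-10.42)² + 6.74² + 3.75²) = √(113.2096 + 4.41 + 108.5764 + 45.4276 + 14.0625) = √285.6861 ≈ 16.9023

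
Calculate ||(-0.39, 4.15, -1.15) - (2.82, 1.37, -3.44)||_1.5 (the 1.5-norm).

(Σ|x_i - y_i|^1.5)^(1/1.5) = (|-0.39 - 2.82|^1.5 + |4.15 - 1.37|^1.5 + |-1.15 - (-3.44)|^1.5)^(1/1.5)
= (3.21^1.5 + 2.78^1.5 + 2.29^1.5)^(1/1.5) ≈ (5.7512 + 4.6352 + 3.4654)^(1/1.5) = (13.8518)^(1/1.5) ≈ 5.7677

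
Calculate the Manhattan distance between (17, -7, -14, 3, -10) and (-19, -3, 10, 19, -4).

Σ|x_i - y_i| = |17 - (-19)| + |-7 - (-3)| + |-14 - 10| + |3 - 19| + |-10 - (-4)| = 36 + 4 + 24 + 16 + 6 = 86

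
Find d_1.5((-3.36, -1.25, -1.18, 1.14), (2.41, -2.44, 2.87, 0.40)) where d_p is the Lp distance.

(Σ|x_i - y_i|^1.5)^(1/1.5) = (|-3.36 - 2.41|^1.5 + |-1.25 - (-2.44)|^1.5 + |-1.18 - 2.87|^1.5 + |1.14 - 0.4|^1.5)^(1/1.5)
= (5.77^1.5 + 1.19^1.5 + 4.05^1.5 + 0.74^1.5)^(1/1.5) ≈ (13.86 + 1.2981 + 8.1505 + 0.6366)^(1/1.5) = (23.9452)^(1/1.5) ≈ 8.3077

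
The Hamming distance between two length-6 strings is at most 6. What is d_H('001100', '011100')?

Differing positions: 2. Hamming distance = 1. The maximum possible Hamming distance for length-6 strings is 6, so d_H/6 = 1/6 ≈ 0.1667.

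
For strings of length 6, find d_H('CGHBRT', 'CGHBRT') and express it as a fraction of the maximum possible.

Differing positions: none. Hamming distance = 0. The maximum possible Hamming distance for length-6 strings is 6, so d_H/6 = 0/6 = 0.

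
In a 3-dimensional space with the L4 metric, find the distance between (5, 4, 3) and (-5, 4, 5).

(Σ|x_i - y_i|^4)^(1/4) = (|5 - (-5)|^4 + |4 - 4|^4 + |3 - 5|^4)^(1/4)
= (10^4 + 0^4 + 2^4)^(1/4) = (10000 + 0 + 16)^(1/4) = (10016)^(1/4) ≈ 10.004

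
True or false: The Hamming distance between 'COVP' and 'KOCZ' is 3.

Differing positions: 1, 3, 4. Hamming distance = 3, so the claim is true.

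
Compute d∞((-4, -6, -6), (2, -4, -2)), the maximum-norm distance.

max(|x_i - y_i|) = max(|-4 - 2|, |-6 - (-4)|, |-6 - (-2)|) = max(6, 2, 4) = 6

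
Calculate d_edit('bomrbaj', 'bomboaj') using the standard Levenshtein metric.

Let D[i][j] be the edit distance between the first i characters of 'bomrbaj' and the first j characters of 'bomboaj', with D[i][0] = i, D[0][j] = j, and D[i][j] = D[i-1][j-1] if the characters match, else 1 + min(D[i-1][j], D[i][j-1], D[i-1][j-1]). Filling the table (rows: prefixes of 'bomrbaj', columns: prefixes of 'bomboaj'):
     ε  b  o  m  b  o  a  j
  ε  0  1  2  3  4  5  6  7
  b  1  0  1  2  3  4  5  6
  o  2  1  0  1  2  3  4  5
  m  3  2  1  0  1  2  3  4
  r  4  3  2  1  1  2  3  4
  b  5  4  3  2  1  2  3  4
  a  6  5  4  3  2  2  2  3
  j  7  6  5  4  3  3  3  2
The bottom-right entry gives D[7][7] = 2, so no sequence of fewer than 2 edits works. Backtracking through the table gives one optimal edit sequence (2 edits):
  bomrbaj → bombbaj (sub r→b @4)
  bombbaj → bomboaj (sub b→o @5)
Edit distance = 2.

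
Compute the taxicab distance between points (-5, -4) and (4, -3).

Σ|x_i - y_i| = |-5 - 4| + |-4 - (-3)| = 9 + 1 = 10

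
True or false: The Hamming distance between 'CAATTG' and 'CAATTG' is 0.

Differing positions: none. Hamming distance = 0, so the claim is true.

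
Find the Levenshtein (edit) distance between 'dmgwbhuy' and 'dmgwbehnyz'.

Let D[i][j] be the edit distance between the first i characters of 'dmgwbhuy' and the first j characters of 'dmgwbehnyz', with D[i][0] = i, D[0][j] = j, and D[i][j] = D[i-1][j-1] if the characters match, else 1 + min(D[i-1][j], D[i][j-1], D[i-1][j-1]). Filling the table (rows: prefixes of 'dmgwbhuy', columns: prefixes of 'dmgwbehnyz'):
     ε  d  m  g  w  b  e  h  n  y  z
  ε  0  1  2  3  4  5  6  7  8  9 10
  d  1  0  1  2  3  4  5  6  7  8  9
  m  2  1  0  1  2  3  4  5  6  7  8
  g  3  2  1  0  1  2  3  4  5  6  7
  w  4  3  2  1  0  1  2  3  4  5  6
  b  5  4  3  2  1  0  1  2  3  4  5
  h  6  5  4  3  2  1  1  1  2  3  4
  u  7  6  5  4  3  2  2  2  2  3  4
  y  8  7  6  5  4  3  3  3  3  2  3
The bottom-right entry gives D[8][10] = 3, so no sequence of fewer than 3 edits works. Backtracking through the table gives one optimal edit sequence (3 edits):
  dmgwbhuy → dmgwbehuy (ins e @6)
  dmgwbehuy → dmgwbehny (sub u→n @8)
  dmgwbehny → dmgwbehnyz (ins z @10)
Edit distance = 3.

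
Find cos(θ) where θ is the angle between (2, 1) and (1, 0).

With u = (2, 1), v = (1, 0):
u·v = 2·1 + 1·0 = 2 + 0 = 2.
|u| = √(2² + 1²) = √5, |v| = √(1² + 0²) = √1, so |u||v| = √(5·1) = √5.
cos θ = (u·v)/(|u||v|) = 2/√5 ≈ 0.8944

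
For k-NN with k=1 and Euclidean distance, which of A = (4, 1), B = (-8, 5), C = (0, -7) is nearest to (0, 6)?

Distances: d(A) ≈ 6.4031, d(B) ≈ 8.0623, d(C) = 13. Nearest: A = (4, 1) with distance 6.4031.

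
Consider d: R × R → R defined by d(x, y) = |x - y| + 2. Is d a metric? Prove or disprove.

No. d fails identity of indiscernibles (specifically d(x,x) = 0): d(-1, -1) = |-1 - (-1)| + 2 = 0 + 2 = 2 ≠ 0.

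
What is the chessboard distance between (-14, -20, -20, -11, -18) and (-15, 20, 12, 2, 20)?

max(|x_i - y_i|) = max(|-14 - (-15)|, |-20 - 20|, |-20 - 12|, |-11 - 2|, |-18 - 20|) = max(1, 40, 32, 13, 38) = 40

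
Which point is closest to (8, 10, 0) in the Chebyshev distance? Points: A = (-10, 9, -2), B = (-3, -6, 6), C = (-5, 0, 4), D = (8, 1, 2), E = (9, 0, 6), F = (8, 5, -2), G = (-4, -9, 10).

Distances: d(A) = 18, d(B) = 16, d(C) = 13, d(D) = 9, d(E) = 10, d(F) = 5, d(G) = 19. Nearest: F = (8, 5, -2) with distance 5.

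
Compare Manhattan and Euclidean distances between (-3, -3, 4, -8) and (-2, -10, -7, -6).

L1 = |-3 - (-2)| + |-3 - (-10)| + |4 - (-7)| + |-8 - (-6)| = 1 + 7 + 11 + 2 = 21
L2 = √(1² + 7² + 11² + 2²) = √175 ≈ 13.2288
L1 ≥ L2 always (equality iff movement is along one axis); L1 > L2 here.
Ratio L1/L2 = 21/√175 ≈ 1.5875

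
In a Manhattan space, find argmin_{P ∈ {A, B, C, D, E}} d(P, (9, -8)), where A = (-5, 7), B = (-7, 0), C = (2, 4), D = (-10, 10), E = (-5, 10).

Distances: d(A) = 29, d(B) = 24, d(C) = 19, d(D) = 37, d(E) = 32. Nearest: C = (2, 4) with distance 19.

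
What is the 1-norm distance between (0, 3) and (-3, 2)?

Σ|x_i - y_i| = |0 - (-3)| + |3 - 2| = 3 + 1 = 4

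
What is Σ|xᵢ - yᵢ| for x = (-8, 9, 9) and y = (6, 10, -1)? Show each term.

Σ|x_i - y_i| = |-8 - 6| + |9 - 10| + |9 - (-1)| = 14 + 1 + 10 = 25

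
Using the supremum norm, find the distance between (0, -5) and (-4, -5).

max(|x_i - y_i|) = max(|0 - (-4)|, |-5 - (-5)|) = max(4, 0) = 4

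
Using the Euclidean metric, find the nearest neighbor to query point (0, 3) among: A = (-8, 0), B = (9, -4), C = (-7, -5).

Distances: d(A) ≈ 8.544, d(B) ≈ 11.4018, d(C) ≈ 10.6301. Nearest: A = (-8, 0) with distance 8.544.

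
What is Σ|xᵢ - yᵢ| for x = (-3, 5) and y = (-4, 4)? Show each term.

Σ|x_i - y_i| = |-3 - (-4)| + |5 - 4| = 1 + 1 = 2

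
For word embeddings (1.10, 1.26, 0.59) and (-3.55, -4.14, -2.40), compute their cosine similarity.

With u = (1.10, 1.26, 0.59), v = (-3.55, -4.14, -2.40):
u·v = 1.1·(-3.55) + 1.26·(-4.14) + 0.59·(-2.4) = (-3.905) + (-5.2164) + (-1.416) = -10.5374.
|u| = √(1.1² + 1.26² + 0.59²) = √(1.21 + 1.5876 + 0.3481) = √3.1457, |v| = √((-3.55)² + (-4.14)² + (-2.4)²) = √(12.6025 + 17.1396 + 5.76) = √35.5021.
cos θ = (u·v)/(|u||v|) = -10.5374/(√3.1457·√35.5021) ≈ -0.9971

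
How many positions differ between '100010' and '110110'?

Differing positions: 2, 4. Hamming distance = 2.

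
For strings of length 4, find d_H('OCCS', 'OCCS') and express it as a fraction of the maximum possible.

Differing positions: none. Hamming distance = 0. The maximum possible Hamming distance for length-4 strings is 4, so d_H/4 = 0/4 = 0.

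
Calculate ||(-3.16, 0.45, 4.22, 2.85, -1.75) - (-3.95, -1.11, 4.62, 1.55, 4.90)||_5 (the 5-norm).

(Σ|x_i - y_i|^5)^(1/5) = (|-3.16 - (-3.95)|^5 + |0.45 - (-1.11)|^5 + |4.22 - 4.62|^5 + |2.85 - 1.55|^5 + |-1.75 - 4.9|^5)^(1/5)
= (0.79^5 + 1.56^5 + 0.4^5 + 1.3^5 + 6.65^5)^(1/5) ≈ (0.3077 + 9.239 + 0.0102 + 3.7129 + 13004.9362)^(1/5) = (13018.206)^(1/5) ≈ 6.6514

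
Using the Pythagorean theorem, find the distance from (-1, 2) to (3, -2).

√(Σ(x_i - y_i)²) = √((-1 - 3)² + (2 - (-2))²)
= √((-4)² + 4²) = √(16 + 16) = √32 ≈ 5.6569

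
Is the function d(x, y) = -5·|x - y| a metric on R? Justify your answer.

No. With c = -5 < 0, d fails non-negativity: d(4, 10) = -5·|4 - 10| = -5·6 = -30 < 0.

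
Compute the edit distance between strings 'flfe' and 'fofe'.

Let D[i][j] be the edit distance between the first i characters of 'flfe' and the first j characters of 'fofe', with D[i][0] = i, D[0][j] = j, and D[i][j] = D[i-1][j-1] if the characters match, else 1 + min(D[i-1][j], D[i][j-1], D[i-1][j-1]). Filling the table (rows: prefixes of 'flfe', columns: prefixes of 'fofe'):
     ε  f  o  f  e
  ε  0  1  2  3  4
  f  1  0  1  2  3
  l  2  1  1  2  3
  f  3  2  2  1  2
  e  4  3  3  2  1
The bottom-right entry gives D[4][4] = 1, so no sequence of fewer than 1 edit works. Backtracking through the table gives one optimal edit sequence (1 edit):
  flfe → fofe (sub l→o @2)
Edit distance = 1.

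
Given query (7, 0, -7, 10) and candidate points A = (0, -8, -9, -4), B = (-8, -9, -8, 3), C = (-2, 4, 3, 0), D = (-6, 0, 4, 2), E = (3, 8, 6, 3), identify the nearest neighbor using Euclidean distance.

Distances: d(A) ≈ 17.6918, d(B) ≈ 18.868, d(C) ≈ 17.2337, d(D) ≈ 18.8149, d(E) ≈ 17.2627. Nearest: C = (-2, 4, 3, 0) with distance 17.2337.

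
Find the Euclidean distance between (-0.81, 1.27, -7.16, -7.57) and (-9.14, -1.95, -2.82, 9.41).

√(Σ(x_i - y_i)²) = √((-0.81 - (-9.14))² + (1.27 - (-1.95))² + (-7.16 - (-2.82))² + (-7.57 - 9.41)²)
= √(8.33² + 3.22² + (-4.34)² + (-16.98)²) = √(69.3889 + 10.3684 + 18.8356 + 288.3204) = √386.9133 ≈ 19.6701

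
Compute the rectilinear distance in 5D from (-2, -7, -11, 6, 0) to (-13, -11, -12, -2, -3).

Σ|x_i - y_i| = |-2 - (-13)| + |-7 - (-11)| + |-11 - (-12)| + |6 - (-2)| + |0 - (-3)| = 11 + 4 + 1 + 8 + 3 = 27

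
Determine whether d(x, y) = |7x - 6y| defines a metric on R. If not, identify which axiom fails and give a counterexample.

No. d fails symmetry: d(8, 2) = |7·8 - 6·2| = |44| = 44, but d(2, 8) = |7·2 - 6·8| = |-34| = 34. Since 44 ≠ 34, d(x,y) ≠ d(y,x) in general.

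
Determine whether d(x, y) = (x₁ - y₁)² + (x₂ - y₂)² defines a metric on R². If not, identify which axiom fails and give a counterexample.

No. The squared Euclidean distance fails the triangle inequality. Counterexample: x = (0, 0), y = (3, 1), z = (6, 2). d(x,z) = 6² + 2² = 40, but d(x,y) + d(y,z) = (3² + 1²) + (3² + 1²) = 10 + 10 = 20. Since 40 > 20, the triangle inequality is violated. (Note: √d, the ordinary Euclidean distance, IS a metric.)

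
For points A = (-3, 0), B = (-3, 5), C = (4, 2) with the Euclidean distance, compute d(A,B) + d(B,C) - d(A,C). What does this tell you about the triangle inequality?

d(A,B) = √(0² + 5²) = √25 = 5, d(B,C) = √(7² + 3²) = √58 ≈ 7.6158, d(A,C) = √(7² + 2²) = √53 ≈ 7.2801.
d(A,B) + d(B,C) - d(A,C) = 5 + 7.6158 - 7.2801 = 12.6158 - 7.2801 = 5.3357 (to 4 decimal places). This is ≥ 0, so the triangle inequality holds for these points.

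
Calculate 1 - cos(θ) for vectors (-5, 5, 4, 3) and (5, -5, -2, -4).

With u = (-5, 5, 4, 3), v = (5, -5, -2, -4):
u·v = (-5)·5 + 5·(-5) + 4·(-2) + 3·(-4) = (-25) + (-25) + (-8) + (-12) = -70.
|u| = √((-5)² + 5² + 4² + 3²) = √75, |v| = √(5² + (-5)² + (-2)² + (-4)²) = √70, so |u||v| = √(75·70) = √5250.
cos θ = (u·v)/(|u||v|) = -70/√5250 ≈ -0.9661
Cosine distance = 1 - cos θ ≈ 1 - (-0.9661) = 1.9661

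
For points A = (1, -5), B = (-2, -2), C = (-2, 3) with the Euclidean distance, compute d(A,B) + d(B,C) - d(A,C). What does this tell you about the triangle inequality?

d(A,B) = √(3² + 3²) = √18 ≈ 4.2426, d(B,C) = √(0² + 5²) = √25 = 5, d(A,C) = √(3² + 8²) = √73 ≈ 8.544.
d(A,B) + d(B,C) - d(A,C) = 4.2426 + 5 - 8.544 = 9.2426 - 8.544 = 0.6986 (to 4 decimal places). This is ≥ 0, so the triangle inequality holds for these points.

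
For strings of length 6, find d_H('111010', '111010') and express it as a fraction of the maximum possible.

Differing positions: none. Hamming distance = 0. The maximum possible Hamming distance for length-6 strings is 6, so d_H/6 = 0/6 = 0.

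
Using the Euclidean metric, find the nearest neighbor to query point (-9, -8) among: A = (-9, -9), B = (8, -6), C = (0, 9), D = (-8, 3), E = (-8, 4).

Distances: d(A) = 1, d(B) ≈ 17.1172, d(C) ≈ 19.2354, d(D) ≈ 11.0454, d(E) ≈ 12.0416. Nearest: A = (-9, -9) with distance 1.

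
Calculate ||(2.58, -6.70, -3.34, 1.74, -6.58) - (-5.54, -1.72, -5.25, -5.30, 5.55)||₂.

√(Σ(x_i - y_i)²) = √((2.58 - (-5.54))² + (-6.7 - (-1.72))² + (-3.34 - (-5.25))² + (1.74 - (-5.3))² + (-6.58 - 5.55)²)
= √(8.12² + (-4.98)² + 1.91² + 7.04² + (-12.13)²) = √(65.9344 + 24.8004 + 3.6481 + 49.5616 + 147.1369) = √291.0814 ≈ 17.0611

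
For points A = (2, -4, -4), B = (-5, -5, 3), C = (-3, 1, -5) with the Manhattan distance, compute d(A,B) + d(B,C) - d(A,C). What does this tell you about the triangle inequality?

d(A,B) = 7 + 1 + 7 = 15, d(B,C) = 2 + 6 + 8 = 16, d(A,C) = 5 + 5 + 1 = 11.
d(A,B) + d(B,C) - d(A,C) = 15 + 16 - 11 = 31 - 11 = 20. This is ≥ 0, so the triangle inequality holds for these points.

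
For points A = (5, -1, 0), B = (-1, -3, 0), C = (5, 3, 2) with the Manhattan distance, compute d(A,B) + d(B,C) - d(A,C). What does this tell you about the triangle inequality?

d(A,B) = 6 + 2 + 0 = 8, d(B,C) = 6 + 6 + 2 = 14, d(A,C) = 0 + 4 + 2 = 6.
d(A,B) + d(B,C) - d(A,C) = 8 + 14 - 6 = 22 - 6 = 16. This is ≥ 0, so the triangle inequality holds for these points.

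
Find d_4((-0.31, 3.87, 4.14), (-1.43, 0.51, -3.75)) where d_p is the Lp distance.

(Σ|x_i - y_i|^4)^(1/4) = (|-0.31 - (-1.43)|^4 + |3.87 - 0.51|^4 + |4.14 - (-3.75)|^4)^(1/4)
= (1.12^4 + 3.36^4 + 7.89^4)^(1/4) ≈ (1.5735 + 127.4551 + 3875.324)^(1/4) = (4004.3526)^(1/4) ≈ 7.9549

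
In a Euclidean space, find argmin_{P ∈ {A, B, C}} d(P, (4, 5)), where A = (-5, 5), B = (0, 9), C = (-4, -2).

Distances: d(A) = 9, d(B) ≈ 5.6569, d(C) ≈ 10.6301. Nearest: B = (0, 9) with distance 5.6569.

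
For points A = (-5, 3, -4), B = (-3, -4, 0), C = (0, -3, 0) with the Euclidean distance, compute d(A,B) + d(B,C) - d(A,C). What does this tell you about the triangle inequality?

d(A,B) = √(2² + 7² + 4²) = √69 ≈ 8.3066, d(B,C) = √(3² + 1² + 0²) = √10 ≈ 3.1623, d(A,C) = √(5² + 6² + 4²) = √77 ≈ 8.775.
d(A,B) + d(B,C) - d(A,C) = 8.3066 + 3.1623 - 8.775 = 11.4689 - 8.775 = 2.6939 (to 4 decimal places). This is ≥ 0, so the triangle inequality holds for these points.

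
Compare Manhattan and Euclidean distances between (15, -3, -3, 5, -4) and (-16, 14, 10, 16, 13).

L1 = |15 - (-16)| + |-3 - 14| + |-3 - 10| + |5 - 16| + |-4 - 13| = 31 + 17 + 13 + 11 + 17 = 89
L2 = √(31² + 17² + 13² + 11² + 17²) = √1829 ≈ 42.7668
L1 ≥ L2 always (equality iff movement is along one axis); L1 > L2 here.
Ratio L1/L2 = 89/√1829 ≈ 2.0811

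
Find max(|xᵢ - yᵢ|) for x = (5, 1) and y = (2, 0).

max(|x_i - y_i|) = max(|5 - 2|, |1 - 0|) = max(3, 1) = 3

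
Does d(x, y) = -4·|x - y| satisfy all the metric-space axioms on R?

No. With c = -4 < 0, d fails non-negativity: d(2, 7) = -4·|2 - 7| = -4·5 = -20 < 0.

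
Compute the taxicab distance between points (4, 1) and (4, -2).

Σ|x_i - y_i| = |4 - 4| + |1 - (-2)| = 0 + 3 = 3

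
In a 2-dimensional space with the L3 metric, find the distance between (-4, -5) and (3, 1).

(Σ|x_i - y_i|^3)^(1/3) = (|-4 - 3|^3 + |-5 - 1|^3)^(1/3)
= (7^3 + 6^3)^(1/3) = (343 + 216)^(1/3) = (559)^(1/3) ≈ 8.2377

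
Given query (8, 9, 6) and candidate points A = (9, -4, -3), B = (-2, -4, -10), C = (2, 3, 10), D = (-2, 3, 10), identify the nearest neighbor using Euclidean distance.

Distances: d(A) ≈ 15.843, d(B) ≈ 22.9129, d(C) ≈ 9.3808, d(D) ≈ 12.3288. Nearest: C = (2, 3, 10) with distance 9.3808.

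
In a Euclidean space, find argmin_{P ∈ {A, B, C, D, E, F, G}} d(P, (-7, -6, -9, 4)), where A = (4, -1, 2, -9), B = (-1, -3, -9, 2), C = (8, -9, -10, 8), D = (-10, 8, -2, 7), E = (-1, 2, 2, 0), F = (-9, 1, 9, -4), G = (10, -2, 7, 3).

Distances: d(A) ≈ 20.8806, d(B) = 7, d(C) ≈ 15.843, d(D) ≈ 16.2173, d(E) ≈ 15.3948, d(F) = 21, d(G) ≈ 23.7065. Nearest: B = (-1, -3, -9, 2) with distance 7.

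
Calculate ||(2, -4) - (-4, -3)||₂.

√(Σ(x_i - y_i)²) = √((2 - (-4))² + (-4 - (-3))²)
= √(6² + (-1)²) = √(36 + 1) = √37 ≈ 6.0828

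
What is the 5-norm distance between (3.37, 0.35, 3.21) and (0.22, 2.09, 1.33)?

(Σ|x_i - y_i|^5)^(1/5) = (|3.37 - 0.22|^5 + |0.35 - 2.09|^5 + |3.21 - 1.33|^5)^(1/5)
= (3.15^5 + 1.74^5 + 1.88^5)^(1/5) ≈ (310.1364 + 15.9495 + 23.4849)^(1/5) = (349.5708)^(1/5) ≈ 3.2263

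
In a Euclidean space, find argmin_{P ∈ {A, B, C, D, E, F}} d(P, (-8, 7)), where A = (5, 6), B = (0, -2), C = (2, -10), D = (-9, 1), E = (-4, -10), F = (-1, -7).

Distances: d(A) ≈ 13.0384, d(B) ≈ 12.0416, d(C) ≈ 19.7231, d(D) ≈ 6.0828, d(E) ≈ 17.4642, d(F) ≈ 15.6525. Nearest: D = (-9, 1) with distance 6.0828.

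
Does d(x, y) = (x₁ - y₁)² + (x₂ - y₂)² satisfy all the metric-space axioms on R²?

No. The squared Euclidean distance fails the triangle inequality. Counterexample: x = (0, 0), y = (1, 3), z = (2, 6). d(x,z) = 2² + 6² = 40, but d(x,y) + d(y,z) = (1² + 3²) + (1² + 3²) = 10 + 10 = 20. Since 40 > 20, the triangle inequality is violated. (Note: √d, the ordinary Euclidean distance, IS a metric.)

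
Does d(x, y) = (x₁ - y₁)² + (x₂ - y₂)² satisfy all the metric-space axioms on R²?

No. The squared Euclidean distance fails the triangle inequality. Counterexample: x = (0, 0), y = (4, 5), z = (8, 10). d(x,z) = 8² + 10² = 164, but d(x,y) + d(y,z) = (4² + 5²) + (4² + 5²) = 41 + 41 = 82. Since 164 > 82, the triangle inequality is violated. (Note: √d, the ordinary Euclidean distance, IS a metric.)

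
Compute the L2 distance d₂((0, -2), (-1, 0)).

√(Σ(x_i - y_i)²) = √((0 - (-1))² + (-2 - 0)²)
= √(1² + (-2)²) = √(1 + 4) = √5 ≈ 2.2361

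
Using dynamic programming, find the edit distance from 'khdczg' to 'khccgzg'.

Let D[i][j] be the edit distance between the first i characters of 'khdczg' and the first j characters of 'khccgzg', with D[i][0] = i, D[0][j] = j, and D[i][j] = D[i-1][j-1] if the characters match, else 1 + min(D[i-1][j], D[i][j-1], D[i-1][j-1]). Filling the table (rows: prefixes of 'khdczg', columns: prefixes of 'khccgzg'):
     ε  k  h  c  c  g  z  g
  ε  0  1  2  3  4  5  6  7
  k  1  0  1  2  3  4  5  6
  h  2  1  0  1  2  3  4  5
  d  3  2  1  1  2  3  4  5
  c  4  3  2  1  1  2  3  4
  z  5  4  3  2  2  2  2  3
  g  6  5  4  3  3  2  3  2
The bottom-right entry gives D[6][7] = 2, so no sequence of fewer than 2 edits works. Backtracking through the table gives one optimal edit sequence (2 edits):
  khdczg → khcczg (sub d→c @3)
  khcczg → khccgzg (ins g @5)
Edit distance = 2.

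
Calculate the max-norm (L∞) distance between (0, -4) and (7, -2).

max(|x_i - y_i|) = max(|0 - 7|, |-4 - (-2)|) = max(7, 2) = 7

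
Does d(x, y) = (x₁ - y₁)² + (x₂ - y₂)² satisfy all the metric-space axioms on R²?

No. The squared Euclidean distance fails the triangle inequality. Counterexample: x = (0, 0), y = (4, 1), z = (8, 2). d(x,z) = 8² + 2² = 68, but d(x,y) + d(y,z) = (4² + 1²) + (4² + 1²) = 17 + 17 = 34. Since 68 > 34, the triangle inequality is violated. (Note: √d, the ordinary Euclidean distance, IS a metric.)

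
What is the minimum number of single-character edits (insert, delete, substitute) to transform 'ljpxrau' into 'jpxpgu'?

Let D[i][j] be the edit distance between the first i characters of 'ljpxrau' and the first j characters of 'jpxpgu', with D[i][0] = i, D[0][j] = j, and D[i][j] = D[i-1][j-1] if the characters match, else 1 + min(D[i-1][j], D[i][j-1], D[i-1][j-1]). Filling the table (rows: prefixes of 'ljpxrau', columns: prefixes of 'jpxpgu'):
     ε  j  p  x  p  g  u
  ε  0  1  2  3  4  5  6
  l  1  1  2  3  4  5  6
  j  2  1  2  3  4  5  6
  p  3  2  1  2  3  4  5
  x  4  3  2  1  2  3  4
  r  5  4  3  2  2  3  4
  a  6  5  4  3  3  3  4
  u  7  6  5  4  4  4  3
The bottom-right entry gives D[7][6] = 3, so no sequence of fewer than 3 edits works. Backtracking through the table gives one optimal edit sequence (3 edits):
  ljpxrau → jpxrau (del l @1)
  jpxrau → jpxpau (sub r→p @4)
  jpxpau → jpxpgu (sub a→g @5)
Edit distance = 3.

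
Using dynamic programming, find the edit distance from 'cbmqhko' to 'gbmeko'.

Let D[i][j] be the edit distance between the first i characters of 'cbmqhko' and the first j characters of 'gbmeko', with D[i][0] = i, D[0][j] = j, and D[i][j] = D[i-1][j-1] if the characters match, else 1 + min(D[i-1][j], D[i][j-1], D[i-1][j-1]). Filling the table (rows: prefixes of 'cbmqhko', columns: prefixes of 'gbmeko'):
     ε  g  b  m  e  k  o
  ε  0  1  2  3  4  5  6
  c  1  1  2  3  4  5  6
  b  2  2  1  2  3  4  5
  m  3  3  2  1  2  3  4
  q  4  4  3  2  2  3  4
  h  5  5  4  3  3  3  4
  k  6  6  5  4  4  3  4
  o  7  7  6  5  5  4  3
The bottom-right entry gives D[7][6] = 3, so no sequence of fewer than 3 edits works. Backtracking through the table gives one optimal edit sequence (3 edits):
  cbmqhko → gbmqhko (sub c→g @1)
  gbmqhko → gbmhko (del q @4)
  gbmhko → gbmeko (sub h→e @4)
Edit distance = 3.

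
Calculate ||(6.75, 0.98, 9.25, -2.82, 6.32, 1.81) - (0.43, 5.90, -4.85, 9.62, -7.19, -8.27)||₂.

√(Σ(x_i - y_i)²) = √((6.75 - 0.43)² + (0.98 - 5.9)² + (9.25 - (-4.85))² + (-2.82 - 9.62)² + (6.32 - (-7.19))² + (1.81 - (-8.27))²)
= √(6.32² + (-4.92)² + 14.1² + (-12.44)² + 13.51² + 10.08²) = √(39.9424 + 24.2064 + 198.81 + 154.7536 + 182.5201 + 101.6064) = √701.8389 ≈ 26.4922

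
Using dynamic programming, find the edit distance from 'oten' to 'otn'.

Let D[i][j] be the edit distance between the first i characters of 'oten' and the first j characters of 'otn', with D[i][0] = i, D[0][j] = j, and D[i][j] = D[i-1][j-1] if the characters match, else 1 + min(D[i-1][j], D[i][j-1], D[i-1][j-1]). Filling the table (rows: prefixes of 'oten', columns: prefixes of 'otn'):
     ε  o  t  n
  ε  0  1  2  3
  o  1  0  1  2
  t  2  1  0  1
  e  3  2  1  1
  n  4  3  2  1
The bottom-right entry gives D[4][3] = 1, so no sequence of fewer than 1 edit works. Backtracking through the table gives one optimal edit sequence (1 edit):
  oten → otn (del e @3)
Edit distance = 1.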